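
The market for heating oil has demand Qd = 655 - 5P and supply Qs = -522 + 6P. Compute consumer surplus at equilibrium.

Equilibrium: 655 - 5P = -522 + 6P gives P* = 107, Q* = 120.
Demand choke price (Qd = 0): P = 131.
CS = ½(131 − 107)(120) = 1440.

Consumer surplus = 1440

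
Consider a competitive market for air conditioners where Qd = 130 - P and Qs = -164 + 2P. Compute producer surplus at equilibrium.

Equilibrium: 130 - P = -164 + 2P gives P* = 98, Q* = 32.
Supply starts at P = 82 (where Qs = 0).
PS = ½(98 − 82)(32) = 256.

Producer surplus = 256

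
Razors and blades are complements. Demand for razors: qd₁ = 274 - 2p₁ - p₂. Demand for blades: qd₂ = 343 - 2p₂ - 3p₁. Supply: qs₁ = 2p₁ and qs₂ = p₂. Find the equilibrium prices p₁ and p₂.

Market 1: 274 - 2p₁ - p₂ = 2p₁ → 4p₁ + p₂ = 274.
Market 2: 3p₂ + 3p₁ = 343.
Eliminating p₂: 3×(1) − 1×(2) gives 9p₁ = 479, so p₁ = 479/9.
Back-substitute into (2): p₂ = (343 − 3×479/9) / 3 = 550/9.

p₁ = 479/9, p₂ = 550/9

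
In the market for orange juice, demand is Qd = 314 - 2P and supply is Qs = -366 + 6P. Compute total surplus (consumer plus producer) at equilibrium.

Equilibrium: 314 - 2P = -366 + 6P gives P* = 85, Q* = 144.
Demand choke price: P = 157; supply starts at P = 61.
CS = ½(157 − 85)(144) = 5184; PS = ½(85 − 61)(144) = 1728.

Total surplus = 6912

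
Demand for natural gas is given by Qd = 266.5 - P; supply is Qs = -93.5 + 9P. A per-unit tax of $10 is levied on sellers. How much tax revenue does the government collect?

Tax revenue = 2215

Pre-tax equilibrium: P* = 36, Q* = 230.5.
Tax on sellers shifts supply to Qs = -93.5 + 9(P − 10) = -183.5 + 9P.
266.5 - P = -183.5 + 9P gives buyer price Pb = 45; sellers receive Ps = 45 − 10 = 35.
New quantity: Q = 266.5 − 1(45) = 221.5.
Revenue = 10 × 221.5 = 2215.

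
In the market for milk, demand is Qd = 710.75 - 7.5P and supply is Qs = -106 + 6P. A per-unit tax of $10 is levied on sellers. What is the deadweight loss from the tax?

Deadweight loss = 500/3

Pre-tax equilibrium: P* = 60.5, Q* = 257.
Tax on sellers shifts supply to Qs = -106 + 6(P − 10) = -166 + 6P.
710.75 - 7.5P = -166 + 6P gives buyer price Pb = 1169/18; sellers receive Ps = 1169/18 − 10 = 989/18.
New quantity: Q = 710.75 − 7.5(1169/18) = 671/3.
DWL = ½ × 10 × (257 − 671/3) = 500/3.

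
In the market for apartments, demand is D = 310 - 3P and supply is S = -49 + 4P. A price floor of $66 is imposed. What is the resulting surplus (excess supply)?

Surplus = 103

Equilibrium price would be P* = 359/7, so the floor at 66 binds.
At P = 66: D = 112, S = 215.
Surplus = 215 − 112 = 103.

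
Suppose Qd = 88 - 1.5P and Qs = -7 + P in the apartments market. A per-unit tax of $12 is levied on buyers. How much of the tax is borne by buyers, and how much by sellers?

Pre-tax equilibrium: P* = 38, Q* = 31.
Tax on buyers shifts demand to Qd = 88 − 1.5(P + 12) = 70 - 1.5P.
70 - 1.5P = -7 + P gives seller price Ps = 30.8; buyers pay Pb = 30.8 + 12 = 42.8.
New quantity: Q = 88 − 1.5(42.8) = 23.8.
Buyer burden = 42.8 − 38 = 4.8; seller burden = 38 − 30.8 = 7.2.

Buyers bear $4.8, sellers bear $7.2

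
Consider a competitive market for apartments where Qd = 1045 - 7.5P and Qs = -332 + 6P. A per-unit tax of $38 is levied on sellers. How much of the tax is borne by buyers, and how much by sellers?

Pre-tax equilibrium: P* = 102, Q* = 280.
Tax on sellers shifts supply to Qs = -332 + 6(P − 38) = -560 + 6P.
1045 - 7.5P = -560 + 6P gives buyer price Pb = 1070/9; sellers receive Ps = 1070/9 − 38 = 728/9.
New quantity: Q = 1045 − 7.5(1070/9) = 460/3.
Buyer burden = 1070/9 − 102 = 152/9; seller burden = 102 − 728/9 = 190/9.

Buyers bear 152/9, sellers bear 190/9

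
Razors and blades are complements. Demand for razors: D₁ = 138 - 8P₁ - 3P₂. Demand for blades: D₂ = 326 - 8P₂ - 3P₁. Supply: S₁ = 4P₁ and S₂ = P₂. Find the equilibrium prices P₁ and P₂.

P₁ = 8/3, P₂ = 106/3

Market 1: 138 - 8P₁ - 3P₂ = 4P₁ → 12P₁ + 3P₂ = 138.
Market 2: 9P₂ + 3P₁ = 326.
Eliminating P₂: 9×(1) − 3×(2) gives 99P₁ = 264, so P₁ = 8/3.
Back-substitute into (2): P₂ = (326 − 3×8/3) / 9 = 106/3.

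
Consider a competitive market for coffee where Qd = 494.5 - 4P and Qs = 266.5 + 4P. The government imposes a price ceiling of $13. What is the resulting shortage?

Shortage = 124

Equilibrium price would be P* = 28.5, so the ceiling at 13 binds.
At P = 13: Qd = 494.5 − 4(13) = 442.5, Qs = 266.5 + 4(13) = 318.5.
Shortage = 442.5 − 318.5 = 124.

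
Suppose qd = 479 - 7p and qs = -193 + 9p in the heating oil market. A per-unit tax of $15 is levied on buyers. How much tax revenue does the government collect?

Tax revenue = 1889.0625

Pre-tax equilibrium: p* = 42, q* = 185.
Tax on buyers shifts demand to qd = 479 − 7(p + 15) = 374 - 7p.
374 - 7p = -193 + 9p gives seller price ps = 35.4375; buyers pay pb = 35.4375 + 15 = 50.4375.
New quantity: q = 479 − 7(50.4375) = 125.9375.
Revenue = 15 × 125.9375 = 1889.0625.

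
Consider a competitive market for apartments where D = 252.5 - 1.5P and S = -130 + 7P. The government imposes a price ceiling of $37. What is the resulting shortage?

Equilibrium price would be P* = 45, so the ceiling at 37 binds.
At P = 37: D = 252.5 − 1.5(37) = 197, S = -130 + 7(37) = 129.
Shortage = 197 − 129 = 68.

Shortage = 68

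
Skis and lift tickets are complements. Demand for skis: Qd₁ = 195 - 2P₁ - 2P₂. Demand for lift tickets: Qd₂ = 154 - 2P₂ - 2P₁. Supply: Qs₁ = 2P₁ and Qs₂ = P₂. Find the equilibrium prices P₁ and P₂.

P₁ = 34.625, P₂ = 28.25

Market 1: 195 - 2P₁ - 2P₂ = 2P₁ → 4P₁ + 2P₂ = 195.
Market 2: 3P₂ + 2P₁ = 154.
Eliminating P₂: 3×(1) − 2×(2) gives 8P₁ = 277, so P₁ = 34.625.
Back-substitute into (2): P₂ = (154 − 2×34.625) / 3 = 28.25.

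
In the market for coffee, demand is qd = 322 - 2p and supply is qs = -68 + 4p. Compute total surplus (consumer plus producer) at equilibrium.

Equilibrium: 322 - 2p = -68 + 4p gives p* = 65, q* = 192.
Demand choke price: p = 161; supply starts at p = 17.
CS = ½(161 − 65)(192) = 9216; PS = ½(65 − 17)(192) = 4608.

Total surplus = 13824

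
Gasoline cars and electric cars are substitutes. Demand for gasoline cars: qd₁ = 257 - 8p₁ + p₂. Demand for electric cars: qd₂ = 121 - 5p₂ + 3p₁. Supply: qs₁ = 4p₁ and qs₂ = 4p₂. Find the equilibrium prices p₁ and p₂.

p₁ = 2434/105, p₂ = 741/35

Market 1: 257 - 8p₁ + p₂ = 4p₁ → 12p₁ - p₂ = 257.
Market 2: 9p₂ - 3p₁ = 121.
Eliminating p₂: 9×(1) + 1×(2) gives 105p₁ = 2434, so p₁ = 2434/105.
Back-substitute into (2): p₂ = (121 + 3×2434/105) / 9 = 741/35.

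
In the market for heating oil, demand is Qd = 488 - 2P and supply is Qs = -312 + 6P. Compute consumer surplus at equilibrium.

Equilibrium: 488 - 2P = -312 + 6P gives P* = 100, Q* = 288.
Demand choke price (Qd = 0): P = 244.
CS = ½(244 − 100)(288) = 20736.

Consumer surplus = 20736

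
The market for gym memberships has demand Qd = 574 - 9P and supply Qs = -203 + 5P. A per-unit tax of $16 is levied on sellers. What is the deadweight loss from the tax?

Pre-tax equilibrium: P* = 55.5, Q* = 74.5.
Tax on sellers shifts supply to Qs = -203 + 5(P − 16) = -283 + 5P.
574 - 9P = -283 + 5P gives buyer price Pb = 857/14; sellers receive Ps = 857/14 − 16 = 633/14.
New quantity: Q = 574 − 9(857/14) = 323/14.
DWL = ½ × 16 × (74.5 − 323/14) = 2880/7.

Deadweight loss = 2880/7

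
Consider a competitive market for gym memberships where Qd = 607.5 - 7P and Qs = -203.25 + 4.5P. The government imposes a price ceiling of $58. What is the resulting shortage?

Equilibrium price would be P* = 70.5, so the ceiling at 58 binds.
At P = 58: Qd = 607.5 − 7(58) = 201.5, Qs = -203.25 + 4.5(58) = 57.75.
Shortage = 201.5 − 57.75 = 143.75.

Shortage = 143.75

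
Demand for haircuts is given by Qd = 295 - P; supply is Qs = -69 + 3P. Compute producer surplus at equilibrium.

Producer surplus = 6936

Equilibrium: 295 - P = -69 + 3P gives P* = 91, Q* = 204.
Supply starts at P = 23 (where Qs = 0).
PS = ½(91 − 23)(204) = 6936.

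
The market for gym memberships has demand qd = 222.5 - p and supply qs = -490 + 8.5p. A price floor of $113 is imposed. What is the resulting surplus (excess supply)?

Surplus = 361

Equilibrium price would be p* = 75, so the floor at 113 binds.
At p = 113: qd = 109.5, qs = 470.5.
Surplus = 470.5 − 109.5 = 361.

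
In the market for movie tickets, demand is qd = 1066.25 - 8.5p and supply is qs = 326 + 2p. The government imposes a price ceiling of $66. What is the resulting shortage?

Equilibrium price would be p* = 70.5, so the ceiling at 66 binds.
At p = 66: qd = 1066.25 − 8.5(66) = 505.25, qs = 326 + 2(66) = 458.
Shortage = 505.25 − 458 = 47.25.

Shortage = 47.25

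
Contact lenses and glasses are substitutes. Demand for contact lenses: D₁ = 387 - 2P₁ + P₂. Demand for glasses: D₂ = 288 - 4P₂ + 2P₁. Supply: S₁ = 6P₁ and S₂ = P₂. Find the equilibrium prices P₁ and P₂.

Market 1: 387 - 2P₁ + P₂ = 6P₁ → 8P₁ - P₂ = 387.
Market 2: 5P₂ - 2P₁ = 288.
Eliminating P₂: 5×(1) + 1×(2) gives 38P₁ = 2223, so P₁ = 58.5.
Back-substitute into (2): P₂ = (288 + 2×58.5) / 5 = 81.

P₁ = 58.5, P₂ = 81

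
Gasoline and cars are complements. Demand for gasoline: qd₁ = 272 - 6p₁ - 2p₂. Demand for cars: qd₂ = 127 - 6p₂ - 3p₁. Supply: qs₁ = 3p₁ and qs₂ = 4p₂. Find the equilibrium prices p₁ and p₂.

p₁ = 411/14, p₂ = 109/28

Market 1: 272 - 6p₁ - 2p₂ = 3p₁ → 9p₁ + 2p₂ = 272.
Market 2: 10p₂ + 3p₁ = 127.
Eliminating p₂: 10×(1) − 2×(2) gives 84p₁ = 2466, so p₁ = 411/14.
Back-substitute into (2): p₂ = (127 − 3×411/14) / 10 = 109/28.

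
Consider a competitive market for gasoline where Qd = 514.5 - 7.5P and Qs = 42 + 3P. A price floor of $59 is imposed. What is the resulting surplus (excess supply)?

Equilibrium price would be P* = 45, so the floor at 59 binds.
At P = 59: Qd = 72, Qs = 219.
Surplus = 219 − 72 = 147.

Surplus = 147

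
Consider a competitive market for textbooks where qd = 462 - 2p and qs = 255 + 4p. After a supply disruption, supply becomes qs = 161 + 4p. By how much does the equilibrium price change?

Original equilibrium: p* = 34.5, q* = 393.
New equilibrium: 462 - 2p = 161 + 4p, so 301 = 6p and p' = 301/6; q' = 462 − 2(301/6) = 1085/3.
Change in price: 301/6 − 34.5 = 47/3.

Δp = 47/3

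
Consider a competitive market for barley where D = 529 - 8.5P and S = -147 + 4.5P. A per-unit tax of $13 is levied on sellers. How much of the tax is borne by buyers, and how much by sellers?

Pre-tax equilibrium: P* = 52, Q* = 87.
Tax on sellers shifts supply to S = -147 + 4.5(P − 13) = -205.5 + 4.5P.
529 - 8.5P = -205.5 + 4.5P gives buyer price Pb = 56.5; sellers receive Ps = 56.5 − 13 = 43.5.
New quantity: Q = 529 − 8.5(56.5) = 48.75.
Buyer burden = 56.5 − 52 = 4.5; seller burden = 52 − 43.5 = 8.5.

Buyers bear $4.5, sellers bear $8.5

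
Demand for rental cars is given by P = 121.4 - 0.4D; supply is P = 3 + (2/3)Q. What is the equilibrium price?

Set the two price expressions equal: 121.4 - 0.4Q = 3 + (2/3)Q.
118.4 = (16/15)Q, so Q* = 111.
P* = 121.4 − (0.4)(111) = 77.

P* = 77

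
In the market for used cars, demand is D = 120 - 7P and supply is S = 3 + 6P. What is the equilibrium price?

Set D = S: 120 - 7P = 3 + 6P.
117 = 13P, so P* = 9.
Q* = 120 − 7(9) = 57.

P* = 9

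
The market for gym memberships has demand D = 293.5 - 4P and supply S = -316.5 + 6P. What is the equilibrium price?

P* = 61

Set D = S: 293.5 - 4P = -316.5 + 6P.
610 = 10P, so P* = 61.
Q* = 293.5 − 4(61) = 49.5.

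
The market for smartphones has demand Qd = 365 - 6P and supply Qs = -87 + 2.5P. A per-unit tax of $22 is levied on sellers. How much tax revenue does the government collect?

Pre-tax equilibrium: P* = 904/17, Q* = 781/17.
Tax on sellers shifts supply to Qs = -87 + 2.5(P − 22) = -142 + 2.5P.
365 - 6P = -142 + 2.5P gives buyer price Pb = 1014/17; sellers receive Ps = 1014/17 − 22 = 640/17.
New quantity: Q = 365 − 6(1014/17) = 121/17.
Revenue = 22 × 121/17 = 2662/17.

Tax revenue = 2662/17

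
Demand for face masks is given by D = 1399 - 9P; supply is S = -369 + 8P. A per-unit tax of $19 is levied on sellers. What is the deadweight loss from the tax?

Pre-tax equilibrium: P* = 104, Q* = 463.
Tax on sellers shifts supply to S = -369 + 8(P − 19) = -521 + 8P.
1399 - 9P = -521 + 8P gives buyer price Pb = 1920/17; sellers receive Ps = 1920/17 − 19 = 1597/17.
New quantity: Q = 1399 − 9(1920/17) = 6503/17.
DWL = ½ × 19 × (463 − 6503/17) = 12996/17.

Deadweight loss = 12996/17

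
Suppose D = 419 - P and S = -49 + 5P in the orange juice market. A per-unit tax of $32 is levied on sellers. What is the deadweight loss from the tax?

Pre-tax equilibrium: P* = 78, Q* = 341.
Tax on sellers shifts supply to S = -49 + 5(P − 32) = -209 + 5P.
419 - P = -209 + 5P gives buyer price Pb = 314/3; sellers receive Ps = 314/3 − 32 = 218/3.
New quantity: Q = 419 − 1(314/3) = 943/3.
DWL = ½ × 32 × (341 − 943/3) = 1280/3.

Deadweight loss = 1280/3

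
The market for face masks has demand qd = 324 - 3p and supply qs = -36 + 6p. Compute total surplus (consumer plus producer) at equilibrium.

Equilibrium: 324 - 3p = -36 + 6p gives p* = 40, q* = 204.
Demand choke price: p = 108; supply starts at p = 6.
CS = ½(108 − 40)(204) = 6936; PS = ½(40 − 6)(204) = 3468.

Total surplus = 10404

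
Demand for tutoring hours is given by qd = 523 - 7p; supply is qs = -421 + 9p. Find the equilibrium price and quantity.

Set qd = qs: 523 - 7p = -421 + 9p.
944 = 16p, so p* = 59.
q* = 523 − 7(59) = 110.

p* = 59, q* = 110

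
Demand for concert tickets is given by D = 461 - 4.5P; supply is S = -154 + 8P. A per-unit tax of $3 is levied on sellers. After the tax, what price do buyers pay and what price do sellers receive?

Pre-tax equilibrium: P* = 49.2, Q* = 239.6.
Tax on sellers shifts supply to S = -154 + 8(P − 3) = -178 + 8P.
461 - 4.5P = -178 + 8P gives buyer price Pb = 51.12; sellers receive Ps = 51.12 − 3 = 48.12.
New quantity: Q = 461 − 4.5(51.12) = 230.96.

Buyers pay $51.12, sellers receive $48.12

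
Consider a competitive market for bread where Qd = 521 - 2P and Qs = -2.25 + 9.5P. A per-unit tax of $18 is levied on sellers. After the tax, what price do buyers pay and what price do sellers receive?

Buyers pay 2777/46, sellers receive 1949/46

Pre-tax equilibrium: P* = 45.5, Q* = 430.
Tax on sellers shifts supply to Qs = -2.25 + 9.5(P − 18) = -173.25 + 9.5P.
521 - 2P = -173.25 + 9.5P gives buyer price Pb = 2777/46; sellers receive Ps = 2777/46 − 18 = 1949/46.
New quantity: Q = 521 − 2(2777/46) = 9206/23.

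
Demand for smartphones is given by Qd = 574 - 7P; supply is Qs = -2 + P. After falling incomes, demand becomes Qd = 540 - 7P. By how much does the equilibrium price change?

Original equilibrium: P* = 72, Q* = 70.
New equilibrium: 540 - 7P = -2 + P, so 542 = 8P and P' = 67.75; Q' = 540 − 7(67.75) = 65.75.
Change in price: 67.75 − 72 = -4.25.

ΔP = -4.25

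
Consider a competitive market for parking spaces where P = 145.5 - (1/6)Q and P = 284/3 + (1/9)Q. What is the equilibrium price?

Set the two price expressions equal: 145.5 - (1/6)Q = 284/3 + (1/9)Q.
305/6 = (5/18)Q, so Q* = 183.
P* = 145.5 − (1/6)(183) = 115.

P* = 115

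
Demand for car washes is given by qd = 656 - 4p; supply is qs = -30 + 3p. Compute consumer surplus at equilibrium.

Consumer surplus = 8712

Equilibrium: 656 - 4p = -30 + 3p gives p* = 98, q* = 264.
Demand choke price (qd = 0): p = 164.
CS = ½(164 − 98)(264) = 8712.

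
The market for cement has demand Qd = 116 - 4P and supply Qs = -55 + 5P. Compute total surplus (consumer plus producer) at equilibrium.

Total surplus = 360

Equilibrium: 116 - 4P = -55 + 5P gives P* = 19, Q* = 40.
Demand choke price: P = 29; supply starts at P = 11.
CS = ½(29 − 19)(40) = 200; PS = ½(19 − 11)(40) = 160.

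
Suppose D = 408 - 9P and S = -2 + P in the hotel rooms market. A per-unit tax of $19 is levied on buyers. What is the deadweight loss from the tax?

Pre-tax equilibrium: P* = 41, Q* = 39.
Tax on buyers shifts demand to D = 408 − 9(P + 19) = 237 - 9P.
237 - 9P = -2 + P gives seller price Ps = 23.9; buyers pay Pb = 23.9 + 19 = 42.9.
New quantity: Q = 408 − 9(42.9) = 21.9.
DWL = ½ × 19 × (39 − 21.9) = 162.45.

Deadweight loss = 162.45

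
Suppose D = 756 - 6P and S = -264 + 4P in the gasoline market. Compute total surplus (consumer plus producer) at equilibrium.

Total surplus = 4320

Equilibrium: 756 - 6P = -264 + 4P gives P* = 102, Q* = 144.
Demand choke price: P = 126; supply starts at P = 66.
CS = ½(126 − 102)(144) = 1728; PS = ½(102 − 66)(144) = 2592.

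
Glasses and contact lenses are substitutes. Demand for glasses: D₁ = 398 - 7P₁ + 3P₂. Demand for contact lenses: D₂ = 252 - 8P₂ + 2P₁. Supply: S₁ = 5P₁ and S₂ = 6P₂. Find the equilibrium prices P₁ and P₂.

P₁ = 3164/81, P₂ = 1910/81

Market 1: 398 - 7P₁ + 3P₂ = 5P₁ → 12P₁ - 3P₂ = 398.
Market 2: 14P₂ - 2P₁ = 252.
Eliminating P₂: 14×(1) + 3×(2) gives 162P₁ = 6328, so P₁ = 3164/81.
Back-substitute into (2): P₂ = (252 + 2×3164/81) / 14 = 1910/81.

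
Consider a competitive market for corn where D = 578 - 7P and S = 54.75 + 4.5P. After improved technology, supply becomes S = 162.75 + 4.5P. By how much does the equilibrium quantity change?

Original equilibrium: P* = 45.5, Q* = 259.5.
New equilibrium: 578 - 7P = 162.75 + 4.5P, so 415.25 = 11.5P and P' = 1661/46; Q' = 578 − 7(1661/46) = 14961/46.
Change in quantity: 14961/46 − 259.5 = 1512/23.

ΔQ = 1512/23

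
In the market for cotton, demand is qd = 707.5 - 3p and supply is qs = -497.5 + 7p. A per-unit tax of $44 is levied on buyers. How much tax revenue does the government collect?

Pre-tax equilibrium: p* = 120.5, q* = 346.
Tax on buyers shifts demand to qd = 707.5 − 3(p + 44) = 575.5 - 3p.
575.5 - 3p = -497.5 + 7p gives seller price ps = 107.3; buyers pay pb = 107.3 + 44 = 151.3.
New quantity: q = 707.5 − 3(151.3) = 253.6.
Revenue = 44 × 253.6 = 11158.4.

Tax revenue = 11158.4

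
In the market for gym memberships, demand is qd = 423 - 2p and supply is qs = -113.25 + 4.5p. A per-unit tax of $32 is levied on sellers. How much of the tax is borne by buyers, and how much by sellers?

Pre-tax equilibrium: p* = 82.5, q* = 258.
Tax on sellers shifts supply to qs = -113.25 + 4.5(p − 32) = -257.25 + 4.5p.
423 - 2p = -257.25 + 4.5p gives buyer price pb = 2721/26; sellers receive ps = 2721/26 − 32 = 1889/26.
New quantity: q = 423 − 2(2721/26) = 2778/13.
Buyer burden = 2721/26 − 82.5 = 288/13; seller burden = 82.5 − 1889/26 = 128/13.

Buyers bear 288/13, sellers bear 128/13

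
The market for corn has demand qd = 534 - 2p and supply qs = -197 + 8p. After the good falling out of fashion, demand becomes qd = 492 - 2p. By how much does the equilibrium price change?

Δp = -4.2

Original equilibrium: p* = 73.1, q* = 387.8.
New equilibrium: 492 - 2p = -197 + 8p, so 689 = 10p and p' = 68.9; q' = 492 − 2(68.9) = 354.2.
Change in price: 68.9 − 73.1 = -4.2.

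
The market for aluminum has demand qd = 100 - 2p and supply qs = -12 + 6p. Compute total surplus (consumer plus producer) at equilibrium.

Total surplus = 1728

Equilibrium: 100 - 2p = -12 + 6p gives p* = 14, q* = 72.
Demand choke price: p = 50; supply starts at p = 2.
CS = ½(50 − 14)(72) = 1296; PS = ½(14 − 2)(72) = 432.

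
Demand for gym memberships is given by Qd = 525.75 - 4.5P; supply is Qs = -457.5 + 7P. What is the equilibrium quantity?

Set Qd = Qs: 525.75 - 4.5P = -457.5 + 7P.
983.25 = 11.5P, so P* = 85.5.
Q* = 525.75 − 4.5(85.5) = 141.

Q* = 141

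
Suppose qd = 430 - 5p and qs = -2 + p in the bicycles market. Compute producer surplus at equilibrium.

Equilibrium: 430 - 5p = -2 + p gives p* = 72, q* = 70.
Supply starts at p = 2 (where qs = 0).
PS = ½(72 − 2)(70) = 2450.

Producer surplus = 2450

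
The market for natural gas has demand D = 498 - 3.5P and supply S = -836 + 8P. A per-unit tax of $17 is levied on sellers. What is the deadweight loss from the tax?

Pre-tax equilibrium: P* = 116, Q* = 92.
Tax on sellers shifts supply to S = -836 + 8(P − 17) = -972 + 8P.
498 - 3.5P = -972 + 8P gives buyer price Pb = 2940/23; sellers receive Ps = 2940/23 − 17 = 2549/23.
New quantity: Q = 498 − 3.5(2940/23) = 1164/23.
DWL = ½ × 17 × (92 − 1164/23) = 8092/23.

Deadweight loss = 8092/23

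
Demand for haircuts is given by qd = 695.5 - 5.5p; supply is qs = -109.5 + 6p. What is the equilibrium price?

Set qd = qs: 695.5 - 5.5p = -109.5 + 6p.
805 = 11.5p, so p* = 70.
q* = 695.5 − 5.5(70) = 310.5.

p* = 70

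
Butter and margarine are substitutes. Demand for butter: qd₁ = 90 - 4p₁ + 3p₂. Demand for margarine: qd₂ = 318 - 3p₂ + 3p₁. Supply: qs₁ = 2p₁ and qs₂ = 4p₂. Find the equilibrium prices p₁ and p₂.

p₁ = 48, p₂ = 66

Market 1: 90 - 4p₁ + 3p₂ = 2p₁ → 6p₁ - 3p₂ = 90.
Market 2: 7p₂ - 3p₁ = 318.
Eliminating p₂: 7×(1) + 3×(2) gives 33p₁ = 1584, so p₁ = 48.
Back-substitute into (2): p₂ = (318 + 3×48) / 7 = 66.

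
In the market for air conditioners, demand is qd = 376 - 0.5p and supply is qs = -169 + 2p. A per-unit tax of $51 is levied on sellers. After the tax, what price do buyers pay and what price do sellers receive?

Pre-tax equilibrium: p* = 218, q* = 267.
Tax on sellers shifts supply to qs = -169 + 2(p − 51) = -271 + 2p.
376 - 0.5p = -271 + 2p gives buyer price pb = 258.8; sellers receive ps = 258.8 − 51 = 207.8.
New quantity: q = 376 − 0.5(258.8) = 246.6.

Buyers pay $258.8, sellers receive $207.8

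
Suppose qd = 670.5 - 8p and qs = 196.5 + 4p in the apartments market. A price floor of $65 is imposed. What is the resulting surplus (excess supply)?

Surplus = 306

Equilibrium price would be p* = 39.5, so the floor at 65 binds.
At p = 65: qd = 150.5, qs = 456.5.
Surplus = 456.5 − 150.5 = 306.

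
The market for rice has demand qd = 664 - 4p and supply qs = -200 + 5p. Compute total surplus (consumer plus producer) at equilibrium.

Total surplus = 17640

Equilibrium: 664 - 4p = -200 + 5p gives p* = 96, q* = 280.
Demand choke price: p = 166; supply starts at p = 40.
CS = ½(166 − 96)(280) = 9800; PS = ½(96 − 40)(280) = 7840.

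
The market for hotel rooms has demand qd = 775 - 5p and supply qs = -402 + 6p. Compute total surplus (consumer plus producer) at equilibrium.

Total surplus = 10560

Equilibrium: 775 - 5p = -402 + 6p gives p* = 107, q* = 240.
Demand choke price: p = 155; supply starts at p = 67.
CS = ½(155 − 107)(240) = 5760; PS = ½(107 − 67)(240) = 4800.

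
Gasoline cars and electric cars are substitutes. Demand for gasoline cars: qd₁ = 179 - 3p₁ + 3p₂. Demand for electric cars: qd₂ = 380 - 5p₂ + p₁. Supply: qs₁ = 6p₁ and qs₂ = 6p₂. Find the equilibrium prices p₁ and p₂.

p₁ = 3109/96, p₂ = 3599/96

Market 1: 179 - 3p₁ + 3p₂ = 6p₁ → 9p₁ - 3p₂ = 179.
Market 2: 11p₂ - p₁ = 380.
Eliminating p₂: 11×(1) + 3×(2) gives 96p₁ = 3109, so p₁ = 3109/96.
Back-substitute into (2): p₂ = (380 + 1×3109/96) / 11 = 3599/96.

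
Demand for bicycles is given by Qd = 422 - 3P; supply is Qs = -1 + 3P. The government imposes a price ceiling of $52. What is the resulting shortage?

Shortage = 111

Equilibrium price would be P* = 70.5, so the ceiling at 52 binds.
At P = 52: Qd = 422 − 3(52) = 266, Qs = -1 + 3(52) = 155.
Shortage = 266 − 155 = 111.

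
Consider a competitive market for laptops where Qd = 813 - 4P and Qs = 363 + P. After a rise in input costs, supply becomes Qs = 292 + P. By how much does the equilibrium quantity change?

ΔQ = -56.8

Original equilibrium: P* = 90, Q* = 453.
New equilibrium: 813 - 4P = 292 + P, so 521 = 5P and P' = 104.2; Q' = 813 − 4(104.2) = 396.2.
Change in quantity: 396.2 − 453 = -56.8.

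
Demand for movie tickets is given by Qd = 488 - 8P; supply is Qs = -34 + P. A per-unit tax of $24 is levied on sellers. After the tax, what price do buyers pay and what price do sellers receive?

Pre-tax equilibrium: P* = 58, Q* = 24.
Tax on sellers shifts supply to Qs = -34 + 1(P − 24) = -58 + P.
488 - 8P = -58 + P gives buyer price Pb = 182/3; sellers receive Ps = 182/3 − 24 = 110/3.
New quantity: Q = 488 − 8(182/3) = 8/3.

Buyers pay 182/3, sellers receive 110/3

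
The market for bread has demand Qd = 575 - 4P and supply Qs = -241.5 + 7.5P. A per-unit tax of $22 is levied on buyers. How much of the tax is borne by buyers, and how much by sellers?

Pre-tax equilibrium: P* = 71, Q* = 291.
Tax on buyers shifts demand to Qd = 575 − 4(P + 22) = 487 - 4P.
487 - 4P = -241.5 + 7.5P gives seller price Ps = 1457/23; buyers pay Pb = 1457/23 + 22 = 1963/23.
New quantity: Q = 575 − 4(1963/23) = 5373/23.
Buyer burden = 1963/23 − 71 = 330/23; seller burden = 71 − 1457/23 = 176/23.

Buyers bear 330/23, sellers bear 176/23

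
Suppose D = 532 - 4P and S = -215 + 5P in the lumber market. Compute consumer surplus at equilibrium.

Equilibrium: 532 - 4P = -215 + 5P gives P* = 83, Q* = 200.
Demand choke price (D = 0): P = 133.
CS = ½(133 − 83)(200) = 5000.

Consumer surplus = 5000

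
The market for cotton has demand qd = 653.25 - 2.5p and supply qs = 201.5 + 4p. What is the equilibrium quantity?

q* = 479.5

Set qd = qs: 653.25 - 2.5p = 201.5 + 4p.
451.75 = 6.5p, so p* = 69.5.
q* = 653.25 − 2.5(69.5) = 479.5.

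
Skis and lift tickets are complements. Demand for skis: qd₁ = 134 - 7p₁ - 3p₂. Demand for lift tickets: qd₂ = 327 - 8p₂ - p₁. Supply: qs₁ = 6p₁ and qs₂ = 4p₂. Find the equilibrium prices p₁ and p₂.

Market 1: 134 - 7p₁ - 3p₂ = 6p₁ → 13p₁ + 3p₂ = 134.
Market 2: 12p₂ + p₁ = 327.
Eliminating p₂: 12×(1) − 3×(2) gives 153p₁ = 627, so p₁ = 209/51.
Back-substitute into (2): p₂ = (327 − 1×209/51) / 12 = 4117/153.

p₁ = 209/51, p₂ = 4117/153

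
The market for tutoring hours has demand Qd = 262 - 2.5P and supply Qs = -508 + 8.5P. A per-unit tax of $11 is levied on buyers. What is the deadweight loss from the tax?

Deadweight loss = 116.875

Pre-tax equilibrium: P* = 70, Q* = 87.
Tax on buyers shifts demand to Qd = 262 − 2.5(P + 11) = 234.5 - 2.5P.
234.5 - 2.5P = -508 + 8.5P gives seller price Ps = 67.5; buyers pay Pb = 67.5 + 11 = 78.5.
New quantity: Q = 262 − 2.5(78.5) = 65.75.
DWL = ½ × 11 × (87 − 65.75) = 116.875.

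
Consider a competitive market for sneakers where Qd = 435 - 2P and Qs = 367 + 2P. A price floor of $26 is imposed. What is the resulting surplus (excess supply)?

Equilibrium price would be P* = 17, so the floor at 26 binds.
At P = 26: Qd = 383, Qs = 419.
Surplus = 419 − 383 = 36.

Surplus = 36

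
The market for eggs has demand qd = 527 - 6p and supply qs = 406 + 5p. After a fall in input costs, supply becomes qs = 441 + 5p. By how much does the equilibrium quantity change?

Original equilibrium: p* = 11, q* = 461.
New equilibrium: 527 - 6p = 441 + 5p, so 86 = 11p and p' = 86/11; q' = 527 − 6(86/11) = 5281/11.
Change in quantity: 5281/11 − 461 = 210/11.

Δq = 210/11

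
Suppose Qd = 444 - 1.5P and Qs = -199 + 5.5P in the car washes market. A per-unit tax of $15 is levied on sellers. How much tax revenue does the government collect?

Tax revenue = 121185/28

Pre-tax equilibrium: P* = 643/7, Q* = 4287/14.
Tax on sellers shifts supply to Qs = -199 + 5.5(P − 15) = -281.5 + 5.5P.
444 - 1.5P = -281.5 + 5.5P gives buyer price Pb = 1451/14; sellers receive Ps = 1451/14 − 15 = 1241/14.
New quantity: Q = 444 − 1.5(1451/14) = 8079/28.
Revenue = 15 × 8079/28 = 121185/28.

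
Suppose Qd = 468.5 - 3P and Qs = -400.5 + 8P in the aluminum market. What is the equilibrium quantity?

Set Qd = Qs: 468.5 - 3P = -400.5 + 8P.
869 = 11P, so P* = 79.
Q* = 468.5 − 3(79) = 231.5.

Q* = 231.5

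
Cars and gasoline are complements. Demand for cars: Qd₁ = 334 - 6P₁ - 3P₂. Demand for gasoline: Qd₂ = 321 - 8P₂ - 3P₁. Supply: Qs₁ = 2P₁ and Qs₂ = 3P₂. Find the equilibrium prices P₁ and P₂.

Market 1: 334 - 6P₁ - 3P₂ = 2P₁ → 8P₁ + 3P₂ = 334.
Market 2: 11P₂ + 3P₁ = 321.
Eliminating P₂: 11×(1) − 3×(2) gives 79P₁ = 2711, so P₁ = 2711/79.
Back-substitute into (2): P₂ = (321 − 3×2711/79) / 11 = 1566/79.

P₁ = 2711/79, P₂ = 1566/79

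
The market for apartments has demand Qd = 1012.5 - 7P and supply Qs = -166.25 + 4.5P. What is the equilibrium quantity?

Q* = 295

Set Qd = Qs: 1012.5 - 7P = -166.25 + 4.5P.
1178.75 = 11.5P, so P* = 102.5.
Q* = 1012.5 − 7(102.5) = 295.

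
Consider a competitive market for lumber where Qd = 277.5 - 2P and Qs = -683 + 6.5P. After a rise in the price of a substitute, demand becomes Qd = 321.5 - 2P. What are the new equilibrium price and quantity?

Original equilibrium: P* = 113, Q* = 51.5.
New equilibrium: 321.5 - 2P = -683 + 6.5P, so 1004.5 = 8.5P and P' = 2009/17; Q' = 321.5 − 2(2009/17) = 2895/34.

P' = 2009/17, Q' = 2895/34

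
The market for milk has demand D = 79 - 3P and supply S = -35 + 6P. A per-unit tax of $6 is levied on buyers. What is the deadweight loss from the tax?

Pre-tax equilibrium: P* = 38/3, Q* = 41.
Tax on buyers shifts demand to D = 79 − 3(P + 6) = 61 - 3P.
61 - 3P = -35 + 6P gives seller price Ps = 32/3; buyers pay Pb = 32/3 + 6 = 50/3.
New quantity: Q = 79 − 3(50/3) = 29.
DWL = ½ × 6 × (41 − 29) = 36.

Deadweight loss = 36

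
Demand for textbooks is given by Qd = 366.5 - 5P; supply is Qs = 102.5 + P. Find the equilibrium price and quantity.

P* = 44, Q* = 146.5

Set Qd = Qs: 366.5 - 5P = 102.5 + P.
264 = 6P, so P* = 44.
Q* = 366.5 − 5(44) = 146.5.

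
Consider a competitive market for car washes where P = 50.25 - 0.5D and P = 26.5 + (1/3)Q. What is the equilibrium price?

Set the two price expressions equal: 50.25 - 0.5Q = 26.5 + (1/3)Q.
23.75 = (5/6)Q, so Q* = 28.5.
P* = 50.25 − (0.5)(28.5) = 36.

P* = 36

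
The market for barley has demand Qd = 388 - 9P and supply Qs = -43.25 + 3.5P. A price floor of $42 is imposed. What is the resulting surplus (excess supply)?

Surplus = 93.75

Equilibrium price would be P* = 34.5, so the floor at 42 binds.
At P = 42: Qd = 10, Qs = 103.75.
Surplus = 103.75 − 10 = 93.75.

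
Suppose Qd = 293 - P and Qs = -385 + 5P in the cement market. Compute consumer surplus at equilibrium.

Consumer surplus = 16200

Equilibrium: 293 - P = -385 + 5P gives P* = 113, Q* = 180.
Demand choke price (Qd = 0): P = 293.
CS = ½(293 − 113)(180) = 16200.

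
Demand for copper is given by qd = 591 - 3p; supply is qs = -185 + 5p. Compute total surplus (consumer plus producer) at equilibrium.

Equilibrium: 591 - 3p = -185 + 5p gives p* = 97, q* = 300.
Demand choke price: p = 197; supply starts at p = 37.
CS = ½(197 − 97)(300) = 15000; PS = ½(97 − 37)(300) = 9000.

Total surplus = 24000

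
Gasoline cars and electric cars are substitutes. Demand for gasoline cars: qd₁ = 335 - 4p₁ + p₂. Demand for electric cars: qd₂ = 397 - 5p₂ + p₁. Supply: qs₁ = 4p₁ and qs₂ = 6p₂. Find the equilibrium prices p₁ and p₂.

Market 1: 335 - 4p₁ + p₂ = 4p₁ → 8p₁ - p₂ = 335.
Market 2: 11p₂ - p₁ = 397.
Eliminating p₂: 11×(1) + 1×(2) gives 87p₁ = 4082, so p₁ = 4082/87.
Back-substitute into (2): p₂ = (397 + 1×4082/87) / 11 = 3511/87.

p₁ = 4082/87, p₂ = 3511/87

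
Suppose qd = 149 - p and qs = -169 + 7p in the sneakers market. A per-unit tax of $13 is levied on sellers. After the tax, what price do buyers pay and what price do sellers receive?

Pre-tax equilibrium: p* = 39.75, q* = 109.25.
Tax on sellers shifts supply to qs = -169 + 7(p − 13) = -260 + 7p.
149 - p = -260 + 7p gives buyer price pb = 51.125; sellers receive ps = 51.125 − 13 = 38.125.
New quantity: q = 149 − 1(51.125) = 97.875.

Buyers pay $51.125, sellers receive $38.125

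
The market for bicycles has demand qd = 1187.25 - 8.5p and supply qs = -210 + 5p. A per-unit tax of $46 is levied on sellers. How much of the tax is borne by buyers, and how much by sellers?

Pre-tax equilibrium: p* = 103.5, q* = 307.5.
Tax on sellers shifts supply to qs = -210 + 5(p − 46) = -440 + 5p.
1187.25 - 8.5p = -440 + 5p gives buyer price pb = 6509/54; sellers receive ps = 6509/54 − 46 = 4025/54.
New quantity: q = 1187.25 − 8.5(6509/54) = 8785/54.
Buyer burden = 6509/54 − 103.5 = 460/27; seller burden = 103.5 − 4025/54 = 782/27.

Buyers bear 460/27, sellers bear 782/27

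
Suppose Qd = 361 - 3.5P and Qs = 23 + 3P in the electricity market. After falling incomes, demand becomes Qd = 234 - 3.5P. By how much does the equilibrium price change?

ΔP = -254/13

Original equilibrium: P* = 52, Q* = 179.
New equilibrium: 234 - 3.5P = 23 + 3P, so 211 = 6.5P and P' = 422/13; Q' = 234 − 3.5(422/13) = 1565/13.
Change in price: 422/13 − 52 = -254/13.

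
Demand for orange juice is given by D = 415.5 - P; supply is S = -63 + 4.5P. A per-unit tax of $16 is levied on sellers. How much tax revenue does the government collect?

Pre-tax equilibrium: P* = 87, Q* = 328.5.
Tax on sellers shifts supply to S = -63 + 4.5(P − 16) = -135 + 4.5P.
415.5 - P = -135 + 4.5P gives buyer price Pb = 1101/11; sellers receive Ps = 1101/11 − 16 = 925/11.
New quantity: Q = 415.5 − 1(1101/11) = 6939/22.
Revenue = 16 × 6939/22 = 55512/11.

Tax revenue = 55512/11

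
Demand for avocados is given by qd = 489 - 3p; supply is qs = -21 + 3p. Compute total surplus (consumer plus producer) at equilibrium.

Equilibrium: 489 - 3p = -21 + 3p gives p* = 85, q* = 234.
Demand choke price: p = 163; supply starts at p = 7.
CS = ½(163 − 85)(234) = 9126; PS = ½(85 − 7)(234) = 9126.

Total surplus = 18252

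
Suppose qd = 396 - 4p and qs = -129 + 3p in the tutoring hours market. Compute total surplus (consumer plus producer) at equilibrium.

Equilibrium: 396 - 4p = -129 + 3p gives p* = 75, q* = 96.
Demand choke price: p = 99; supply starts at p = 43.
CS = ½(99 − 75)(96) = 1152; PS = ½(75 − 43)(96) = 1536.

Total surplus = 2688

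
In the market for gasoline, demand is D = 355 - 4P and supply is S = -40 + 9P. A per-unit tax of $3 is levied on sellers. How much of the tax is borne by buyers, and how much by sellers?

Pre-tax equilibrium: P* = 395/13, Q* = 3035/13.
Tax on sellers shifts supply to S = -40 + 9(P − 3) = -67 + 9P.
355 - 4P = -67 + 9P gives buyer price Pb = 422/13; sellers receive Ps = 422/13 − 3 = 383/13.
New quantity: Q = 355 − 4(422/13) = 2927/13.
Buyer burden = 422/13 − 395/13 = 27/13; seller burden = 395/13 − 383/13 = 12/13.

Buyers bear 27/13, sellers bear 12/13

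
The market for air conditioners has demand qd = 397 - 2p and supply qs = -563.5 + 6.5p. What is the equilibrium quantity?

q* = 171

Set qd = qs: 397 - 2p = -563.5 + 6.5p.
960.5 = 8.5p, so p* = 113.
q* = 397 − 2(113) = 171.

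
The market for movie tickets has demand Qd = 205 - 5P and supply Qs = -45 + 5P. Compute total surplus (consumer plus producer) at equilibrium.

Equilibrium: 205 - 5P = -45 + 5P gives P* = 25, Q* = 80.
Demand choke price: P = 41; supply starts at P = 9.
CS = ½(41 − 25)(80) = 640; PS = ½(25 − 9)(80) = 640.

Total surplus = 1280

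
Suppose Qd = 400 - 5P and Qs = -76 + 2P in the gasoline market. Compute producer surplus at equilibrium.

Producer surplus = 900

Equilibrium: 400 - 5P = -76 + 2P gives P* = 68, Q* = 60.
Supply starts at P = 38 (where Qs = 0).
PS = ½(68 − 38)(60) = 900.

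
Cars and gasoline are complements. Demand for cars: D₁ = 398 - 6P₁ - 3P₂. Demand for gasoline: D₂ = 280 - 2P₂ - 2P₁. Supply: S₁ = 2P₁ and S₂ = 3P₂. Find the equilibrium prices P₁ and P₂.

P₁ = 575/17, P₂ = 722/17

Market 1: 398 - 6P₁ - 3P₂ = 2P₁ → 8P₁ + 3P₂ = 398.
Market 2: 5P₂ + 2P₁ = 280.
Eliminating P₂: 5×(1) − 3×(2) gives 34P₁ = 1150, so P₁ = 575/17.
Back-substitute into (2): P₂ = (280 − 2×575/17) / 5 = 722/17.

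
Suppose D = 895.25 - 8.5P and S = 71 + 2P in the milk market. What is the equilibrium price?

Set D = S: 895.25 - 8.5P = 71 + 2P.
824.25 = 10.5P, so P* = 78.5.
Q* = 895.25 − 8.5(78.5) = 228.

P* = 78.5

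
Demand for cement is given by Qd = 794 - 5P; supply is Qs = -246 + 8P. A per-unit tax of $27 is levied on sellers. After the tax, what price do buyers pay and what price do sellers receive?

Buyers pay 1256/13, sellers receive 905/13

Pre-tax equilibrium: P* = 80, Q* = 394.
Tax on sellers shifts supply to Qs = -246 + 8(P − 27) = -462 + 8P.
794 - 5P = -462 + 8P gives buyer price Pb = 1256/13; sellers receive Ps = 1256/13 − 27 = 905/13.
New quantity: Q = 794 − 5(1256/13) = 4042/13.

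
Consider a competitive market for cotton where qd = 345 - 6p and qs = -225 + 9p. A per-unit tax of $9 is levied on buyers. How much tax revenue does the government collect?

Tax revenue = 761.4

Pre-tax equilibrium: p* = 38, q* = 117.
Tax on buyers shifts demand to qd = 345 − 6(p + 9) = 291 - 6p.
291 - 6p = -225 + 9p gives seller price ps = 34.4; buyers pay pb = 34.4 + 9 = 43.4.
New quantity: q = 345 − 6(43.4) = 84.6.
Revenue = 9 × 84.6 = 761.4.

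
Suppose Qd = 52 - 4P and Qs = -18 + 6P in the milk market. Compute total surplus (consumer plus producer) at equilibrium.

Equilibrium: 52 - 4P = -18 + 6P gives P* = 7, Q* = 24.
Demand choke price: P = 13; supply starts at P = 3.
CS = ½(13 − 7)(24) = 72; PS = ½(7 − 3)(24) = 48.

Total surplus = 120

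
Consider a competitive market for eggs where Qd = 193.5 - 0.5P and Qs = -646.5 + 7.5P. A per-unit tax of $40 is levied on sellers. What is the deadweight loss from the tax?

Pre-tax equilibrium: P* = 105, Q* = 141.
Tax on sellers shifts supply to Qs = -646.5 + 7.5(P − 40) = -946.5 + 7.5P.
193.5 - 0.5P = -946.5 + 7.5P gives buyer price Pb = 142.5; sellers receive Ps = 142.5 − 40 = 102.5.
New quantity: Q = 193.5 − 0.5(142.5) = 122.25.
DWL = ½ × 40 × (141 − 122.25) = 375.

Deadweight loss = 375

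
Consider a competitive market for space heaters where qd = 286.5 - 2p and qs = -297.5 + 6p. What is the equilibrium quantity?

Set qd = qs: 286.5 - 2p = -297.5 + 6p.
584 = 8p, so p* = 73.
q* = 286.5 − 2(73) = 140.5.

q* = 140.5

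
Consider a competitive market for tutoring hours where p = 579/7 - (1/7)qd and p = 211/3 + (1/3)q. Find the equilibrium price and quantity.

p* = 79, q* = 26

Set the two price expressions equal: 579/7 - (1/7)q = 211/3 + (1/3)q.
260/21 = (10/21)q, so q* = 26.
p* = 579/7 − (1/7)(26) = 79.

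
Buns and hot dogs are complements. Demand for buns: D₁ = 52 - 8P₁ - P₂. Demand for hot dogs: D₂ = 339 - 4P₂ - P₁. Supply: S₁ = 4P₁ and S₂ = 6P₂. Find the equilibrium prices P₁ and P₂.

Market 1: 52 - 8P₁ - P₂ = 4P₁ → 12P₁ + P₂ = 52.
Market 2: 10P₂ + P₁ = 339.
Eliminating P₂: 10×(1) − 1×(2) gives 119P₁ = 181, so P₁ = 181/119.
Back-substitute into (2): P₂ = (339 − 1×181/119) / 10 = 4016/119.

P₁ = 181/119, P₂ = 4016/119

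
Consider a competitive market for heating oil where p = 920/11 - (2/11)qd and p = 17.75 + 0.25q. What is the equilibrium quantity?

Set the two price expressions equal: 920/11 - (2/11)q = 17.75 + 0.25q.
2899/44 = (19/44)q, so q* = 2899/19.
p* = 920/11 − (2/11)(2899/19) = 1062/19.

q* = 2899/19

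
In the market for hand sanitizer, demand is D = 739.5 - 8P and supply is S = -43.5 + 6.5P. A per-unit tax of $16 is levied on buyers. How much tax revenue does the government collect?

Pre-tax equilibrium: P* = 54, Q* = 307.5.
Tax on buyers shifts demand to D = 739.5 − 8(P + 16) = 611.5 - 8P.
611.5 - 8P = -43.5 + 6.5P gives seller price Ps = 1310/29; buyers pay Pb = 1310/29 + 16 = 1774/29.
New quantity: Q = 739.5 − 8(1774/29) = 14507/58.
Revenue = 16 × 14507/58 = 116056/29.

Tax revenue = 116056/29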